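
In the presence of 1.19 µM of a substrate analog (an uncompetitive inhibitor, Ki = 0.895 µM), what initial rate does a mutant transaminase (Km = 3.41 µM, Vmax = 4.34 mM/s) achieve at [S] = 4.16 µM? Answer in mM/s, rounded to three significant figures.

α = 1 + [I]/Ki = 1 + 1.19/0.895 = 2.330.
For an uncompetitive inhibitor, both parameters are divided by α, giving Vmax/α and Km/α: Km,app = 1.46 µM, Vmax,app = 1.86 mM/s.
v = Vmax,app·[S]/(Km,app + [S]) = 1.86 × 4.16/(1.46 + 4.16) = 1.38 mM/s.

1.38 mM/s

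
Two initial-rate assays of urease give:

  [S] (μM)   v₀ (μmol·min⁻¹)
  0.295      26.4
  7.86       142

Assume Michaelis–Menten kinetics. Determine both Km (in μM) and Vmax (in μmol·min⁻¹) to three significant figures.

Km = 1.62 μM; Vmax = 171 μmol·min⁻¹

From v = Vmax[S]/(Km+[S]), each point gives Vmax = v(Km+[S])/[S].
Equating: 26.4(Km+0.295)/0.295 = 142(Km+7.86)/7.86.
89.49·Km + 26.4 = 18.07·Km + 142, so (89.49 − 18.07)·Km = 142 − 26.4.
Km = 115.6/71.43 = 1.62 μM; then Vmax = 26.4(1.62+0.295)/0.295 = 171 μmol·min⁻¹.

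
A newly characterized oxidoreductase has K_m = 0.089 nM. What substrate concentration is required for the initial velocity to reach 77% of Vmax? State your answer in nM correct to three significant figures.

v/Vmax = [S]/(Km+[S]) = 0.77, so [S] = Km·0.77/(1 − 0.77) = 0.089 × 3.348.
[S] = 0.298 nM.

0.298 nM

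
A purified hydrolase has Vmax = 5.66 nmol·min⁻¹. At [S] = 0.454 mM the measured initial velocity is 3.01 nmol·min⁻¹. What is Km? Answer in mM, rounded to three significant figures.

From v = Vmax[S]/(Km+[S]), Km = [S](Vmax − v)/v.
Km = 0.454 × (5.66 − 3.01) / 3.01 = 1.203/3.01 = 0.400 mM.

0.400 mM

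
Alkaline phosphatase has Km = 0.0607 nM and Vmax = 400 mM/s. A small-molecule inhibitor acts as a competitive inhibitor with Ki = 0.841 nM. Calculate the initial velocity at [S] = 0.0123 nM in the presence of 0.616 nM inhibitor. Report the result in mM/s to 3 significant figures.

41.9 mM/s

α = 1 + [I]/Ki = 1 + 0.616/0.841 = 1.732.
For a competitive inhibitor, Vmax is unchanged and the apparent Km becomes α·Km: Km,app = 0.105 nM, Vmax,app = 400 mM/s.
v = Vmax,app·[S]/(Km,app + [S]) = 400 × 0.0123/(0.105 + 0.0123) = 41.9 mM/s.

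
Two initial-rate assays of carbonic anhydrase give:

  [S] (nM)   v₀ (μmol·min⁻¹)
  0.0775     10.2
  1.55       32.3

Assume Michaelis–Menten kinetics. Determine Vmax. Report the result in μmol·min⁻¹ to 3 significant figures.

From v = Vmax[S]/(Km+[S]), each point gives Vmax = v(Km+[S])/[S].
Equating: 10.2(Km+0.0775)/0.0775 = 32.3(Km+1.55)/1.55.
131.6·Km + 10.2 = 20.84·Km + 32.3, so (131.6 − 20.84)·Km = 32.3 − 10.2.
Km = 22.10/110.8 = 0.200 nM; then Vmax = 10.2(0.200+0.0775)/0.0775 = 36.5 μmol·min⁻¹.

36.5 μmol·min⁻¹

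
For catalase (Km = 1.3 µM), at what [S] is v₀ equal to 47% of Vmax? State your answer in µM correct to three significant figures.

v/Vmax = [S]/(Km+[S]) = 0.47, so [S] = Km·0.47/(1 − 0.47) = 1.3 × 0.8868.
[S] = 1.15 µM.

1.15 µM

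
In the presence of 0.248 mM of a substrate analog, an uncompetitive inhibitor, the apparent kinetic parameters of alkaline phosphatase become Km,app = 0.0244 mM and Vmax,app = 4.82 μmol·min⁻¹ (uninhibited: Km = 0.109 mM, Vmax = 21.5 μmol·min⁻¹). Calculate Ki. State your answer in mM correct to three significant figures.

0.0717 mM

Uncompetitive: Vmax,app = Vmax/α (and Km,app = Km/α) with α = 1 + [I]/Ki.
α = Vmax/Vmax,app = 21.5/4.82 = 4.461.
Since α = 1 + [I]/Ki, [I]/Ki = 4.461 − 1 = 3.461 and Ki = 0.248/3.461 = 0.0717 mM.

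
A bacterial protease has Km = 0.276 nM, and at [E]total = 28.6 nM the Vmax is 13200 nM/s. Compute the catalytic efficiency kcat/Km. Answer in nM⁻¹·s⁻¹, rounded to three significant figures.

kcat = Vmax/[E]total = 13200/28.6 = 462 s⁻¹.
kcat/Km = 462/0.276 = 1670 nM⁻¹·s⁻¹.

1670 nM⁻¹·s⁻¹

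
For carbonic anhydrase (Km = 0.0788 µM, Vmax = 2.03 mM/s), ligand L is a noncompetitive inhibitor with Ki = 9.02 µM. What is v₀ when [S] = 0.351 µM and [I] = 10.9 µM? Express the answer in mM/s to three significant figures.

0.751 mM/s

With α = 1 + [I]/Ki = 1 + 10.9/9.02 = 2.208, the noncompetitive rate law is v = (Vmax/α)·[S] / (Km + [S]).
v = (2.03/2.208)×0.351 / (0.0788 + 0.351) = 0.3226/0.4298 = 0.751 mM/s.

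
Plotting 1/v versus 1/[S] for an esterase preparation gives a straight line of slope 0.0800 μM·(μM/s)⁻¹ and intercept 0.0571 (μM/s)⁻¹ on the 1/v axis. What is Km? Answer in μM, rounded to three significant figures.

1.40 μM

y-intercept = 1/Vmax ⇒ Vmax = 17.5 μM/s; slope = Km/Vmax ⇒ Km = slope × Vmax.
Km = 0.0800 × 17.5 = 1.40 μM.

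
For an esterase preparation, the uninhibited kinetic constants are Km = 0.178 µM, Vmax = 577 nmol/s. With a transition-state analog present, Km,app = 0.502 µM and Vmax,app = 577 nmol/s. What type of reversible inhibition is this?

competitive

Km increases (0.178 → 0.502 µM) while Vmax is unchanged — the hallmark of competitive inhibition.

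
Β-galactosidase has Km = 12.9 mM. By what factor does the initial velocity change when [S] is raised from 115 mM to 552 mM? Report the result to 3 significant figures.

1.09

The fractional saturations are [S]/(Km+[S]) = 115/127.9 = 0.8991 and 552/564.9 = 0.9772.
v₂/v₁ is just their ratio: 0.9772/0.8991 = 1.09.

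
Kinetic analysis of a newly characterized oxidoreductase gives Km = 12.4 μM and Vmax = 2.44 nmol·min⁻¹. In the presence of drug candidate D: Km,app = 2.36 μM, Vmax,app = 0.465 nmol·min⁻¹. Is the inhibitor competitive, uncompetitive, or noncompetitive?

uncompetitive

Both Km and Vmax decrease by the same factor (~5.25-fold) — characteristic of uncompetitive inhibition.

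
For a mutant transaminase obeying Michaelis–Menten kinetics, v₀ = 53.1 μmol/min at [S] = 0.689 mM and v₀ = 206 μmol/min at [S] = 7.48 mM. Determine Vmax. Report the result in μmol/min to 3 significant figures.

291 μmol/min

In reciprocal form, 1/v = (Km/Vmax)·(1/[S]) + 1/Vmax. The two points give (1/[S], 1/v) = (1.451, 0.01883) and (0.1337, 0.004854).
Slope = (0.01883 − 0.004854)/(1.451 − 0.1337) = 0.01061; intercept = 0.01883 − 0.01061×1.451 = 0.003436.
Vmax = 1/intercept = 291 μmol/min; Km = slope × Vmax = 0.01061 × 291 = 3.09 mM.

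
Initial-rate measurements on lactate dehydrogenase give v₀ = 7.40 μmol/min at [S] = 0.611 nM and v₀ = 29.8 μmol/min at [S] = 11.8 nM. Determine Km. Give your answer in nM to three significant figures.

2.34 nM

In reciprocal form, 1/v = (Km/Vmax)·(1/[S]) + 1/Vmax. The two points give (1/[S], 1/v) = (1.637, 0.1351) and (0.08475, 0.03356).
Slope = (0.1351 − 0.03356)/(1.637 − 0.08475) = 0.06545; intercept = 0.1351 − 0.06545×1.637 = 0.02801.
Vmax = 1/intercept = 35.7 μmol/min; Km = slope × Vmax = 0.06545 × 35.7 = 2.34 nM.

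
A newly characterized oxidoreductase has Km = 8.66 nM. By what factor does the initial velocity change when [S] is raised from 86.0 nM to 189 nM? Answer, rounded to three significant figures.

1.05

Since Vmax cancels, v₂/v₁ = [S]₂(Km+[S]₁) / [S]₁(Km+[S]₂).
= 189×(8.66+86.0) / (86.0×(8.66+189)) = 17890/17000 = 1.05.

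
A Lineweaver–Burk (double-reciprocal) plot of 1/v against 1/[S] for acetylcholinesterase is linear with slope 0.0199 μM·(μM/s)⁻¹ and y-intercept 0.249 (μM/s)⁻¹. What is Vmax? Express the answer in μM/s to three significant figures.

4.02 μM/s

The y-intercept of a Lineweaver–Burk plot equals 1/Vmax, so Vmax = 1/0.249 = 4.02 μM/s.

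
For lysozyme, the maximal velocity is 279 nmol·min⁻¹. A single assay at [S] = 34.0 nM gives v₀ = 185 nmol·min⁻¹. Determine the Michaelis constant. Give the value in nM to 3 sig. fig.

17.3 nM

From v = Vmax[S]/(Km+[S]), Km = [S](Vmax − v)/v.
Km = 34.0 × (279 − 185) / 185 = 3196/185 = 17.3 nM.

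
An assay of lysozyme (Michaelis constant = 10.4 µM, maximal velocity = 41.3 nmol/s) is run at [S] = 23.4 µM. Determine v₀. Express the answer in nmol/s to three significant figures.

28.6 nmol/s

[S]/(Km+[S]) = 23.4/33.80 = 0.6923, the fractional saturation.
v = 0.6923 × Vmax = 0.6923 × 41.3 = 28.6 nmol/s.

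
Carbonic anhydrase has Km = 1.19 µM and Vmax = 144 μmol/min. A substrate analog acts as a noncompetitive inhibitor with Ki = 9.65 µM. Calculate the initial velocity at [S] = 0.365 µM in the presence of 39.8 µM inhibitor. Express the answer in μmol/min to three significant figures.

6.60 μmol/min

With α = 1 + [I]/Ki = 1 + 39.8/9.65 = 5.124, the noncompetitive rate law is v = (Vmax/α)·[S] / (Km + [S]).
v = (144/5.124)×0.365 / (1.19 + 0.365) = 10.26/1.555 = 6.60 μmol/min.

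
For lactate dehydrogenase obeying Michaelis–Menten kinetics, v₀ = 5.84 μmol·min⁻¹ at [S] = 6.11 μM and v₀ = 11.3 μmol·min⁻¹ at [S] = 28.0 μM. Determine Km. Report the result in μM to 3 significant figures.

9.89 μM

In reciprocal form, 1/v = (Km/Vmax)·(1/[S]) + 1/Vmax. The two points give (1/[S], 1/v) = (0.1637, 0.1712) and (0.03571, 0.08850).
Slope = (0.1712 − 0.08850)/(0.1637 − 0.03571) = 0.6466; intercept = 0.1712 − 0.6466×0.1637 = 0.06540.
Vmax = 1/intercept = 15.3 μmol·min⁻¹; Km = slope × Vmax = 0.6466 × 15.3 = 9.89 μM.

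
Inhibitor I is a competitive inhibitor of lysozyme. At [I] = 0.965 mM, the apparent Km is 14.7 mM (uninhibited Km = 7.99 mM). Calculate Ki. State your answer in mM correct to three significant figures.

Competitive: Km,app = α·Km with α = 1 + [I]/Ki.
α = Km,app/Km = 14.7/7.99 = 1.840.
Since α = 1 + [I]/Ki, [I]/Ki = 1.840 − 1 = 0.8398 and Ki = 0.965/0.8398 = 1.15 mM.

1.15 mM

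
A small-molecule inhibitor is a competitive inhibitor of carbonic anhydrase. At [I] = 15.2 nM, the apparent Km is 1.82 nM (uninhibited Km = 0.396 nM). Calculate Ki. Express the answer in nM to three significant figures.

4.23 nM

Competitive: Km,app = α·Km with α = 1 + [I]/Ki.
α = Km,app/Km = 1.82/0.396 = 4.596.
Since α = 1 + [I]/Ki, [I]/Ki = 4.596 − 1 = 3.596 and Ki = 15.2/3.596 = 4.23 nM.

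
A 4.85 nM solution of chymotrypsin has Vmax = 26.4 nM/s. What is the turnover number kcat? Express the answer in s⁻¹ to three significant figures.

5.44 s⁻¹

kcat = Vmax/[E]total = 26.4 nM/s / 4.85 nM = 5.44 s⁻¹.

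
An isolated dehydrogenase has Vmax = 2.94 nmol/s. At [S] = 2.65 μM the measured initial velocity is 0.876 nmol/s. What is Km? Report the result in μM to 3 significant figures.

6.24 μM

v/Vmax = 0.876/2.94 = 0.2980 = [S]/(Km+[S]).
So Km + [S] = [S]/0.2980 = 8.894 μM, giving Km = 8.894 − 2.65 = 6.24 μM.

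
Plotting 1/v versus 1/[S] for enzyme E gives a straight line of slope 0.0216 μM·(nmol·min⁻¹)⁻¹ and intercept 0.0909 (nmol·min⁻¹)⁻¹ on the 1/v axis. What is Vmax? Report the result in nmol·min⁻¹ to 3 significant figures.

The y-intercept of a Lineweaver–Burk plot equals 1/Vmax, so Vmax = 1/0.0909 = 11.0 nmol·min⁻¹.

11.0 nmol·min⁻¹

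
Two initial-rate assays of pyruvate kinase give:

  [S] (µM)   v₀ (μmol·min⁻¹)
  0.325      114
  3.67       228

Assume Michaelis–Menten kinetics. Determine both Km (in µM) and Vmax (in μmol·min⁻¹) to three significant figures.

In reciprocal form, 1/v = (Km/Vmax)·(1/[S]) + 1/Vmax. The two points give (1/[S], 1/v) = (3.077, 0.008772) and (0.2725, 0.004386).
Slope = (0.008772 − 0.004386)/(3.077 − 0.2725) = 0.001564; intercept = 0.008772 − 0.001564×3.077 = 0.003960.
Vmax = 1/intercept = 253 μmol·min⁻¹; Km = slope × Vmax = 0.001564 × 253 = 0.395 µM.

Km = 0.395 µM; Vmax = 253 μmol·min⁻¹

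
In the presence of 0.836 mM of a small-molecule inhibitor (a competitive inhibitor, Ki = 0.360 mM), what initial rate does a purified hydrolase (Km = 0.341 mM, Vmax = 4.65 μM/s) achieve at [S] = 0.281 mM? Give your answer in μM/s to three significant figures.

With α = 1 + [I]/Ki = 1 + 0.836/0.360 = 3.322, the competitive rate law is v = Vmax[S] / (αKm + [S]).
v = 4.65×0.281 / (3.322×0.341 + 0.281) = 1.307/1.414 = 0.924 μM/s.

0.924 μM/s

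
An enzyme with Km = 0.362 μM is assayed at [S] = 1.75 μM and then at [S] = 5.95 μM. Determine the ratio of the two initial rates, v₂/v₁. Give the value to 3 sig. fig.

The fractional saturations are [S]/(Km+[S]) = 1.75/2.112 = 0.8286 and 5.95/6.312 = 0.9426.
v₂/v₁ is just their ratio: 0.9426/0.8286 = 1.14.

1.14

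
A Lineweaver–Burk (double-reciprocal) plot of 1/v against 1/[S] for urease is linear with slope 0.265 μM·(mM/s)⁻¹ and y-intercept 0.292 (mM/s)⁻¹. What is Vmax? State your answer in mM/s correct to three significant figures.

3.42 mM/s

The y-intercept of a Lineweaver–Burk plot equals 1/Vmax, so Vmax = 1/0.292 = 3.42 mM/s.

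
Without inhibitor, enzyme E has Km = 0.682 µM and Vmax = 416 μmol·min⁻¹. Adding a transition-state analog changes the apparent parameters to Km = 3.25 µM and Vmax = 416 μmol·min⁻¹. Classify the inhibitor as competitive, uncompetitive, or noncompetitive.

Km increases (0.682 → 3.25 µM) while Vmax is unchanged — the hallmark of competitive inhibition.

competitive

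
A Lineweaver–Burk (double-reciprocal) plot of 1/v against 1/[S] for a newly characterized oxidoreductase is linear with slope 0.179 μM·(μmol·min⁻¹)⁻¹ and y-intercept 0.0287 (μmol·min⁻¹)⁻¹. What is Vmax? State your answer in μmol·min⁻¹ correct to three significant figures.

34.8 μmol·min⁻¹

The y-intercept of a Lineweaver–Burk plot equals 1/Vmax, so Vmax = 1/0.0287 = 34.8 μmol·min⁻¹.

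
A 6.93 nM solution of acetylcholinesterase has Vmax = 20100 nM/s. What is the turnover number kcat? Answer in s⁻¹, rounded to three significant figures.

kcat = Vmax/[E]total = 20100 nM/s / 6.93 nM = 2900 s⁻¹.

2900 s⁻¹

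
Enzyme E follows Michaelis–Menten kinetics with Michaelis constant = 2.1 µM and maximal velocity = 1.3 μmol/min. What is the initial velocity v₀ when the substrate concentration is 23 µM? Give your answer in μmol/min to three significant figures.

[S]/(Km+[S]) = 23/25.10 = 0.9163, the fractional saturation.
v = 0.9163 × Vmax = 0.9163 × 1.3 = 1.19 μmol/min.

1.19 μmol/min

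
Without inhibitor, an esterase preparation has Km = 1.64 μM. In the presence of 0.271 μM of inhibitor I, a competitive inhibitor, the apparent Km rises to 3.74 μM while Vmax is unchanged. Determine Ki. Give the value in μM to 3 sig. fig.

Competitive: Km,app = α·Km with α = 1 + [I]/Ki.
α = Km,app/Km = 3.74/1.64 = 2.280.
Since α = 1 + [I]/Ki, [I]/Ki = 2.280 − 1 = 1.280 and Ki = 0.271/1.280 = 0.212 μM.

0.212 μM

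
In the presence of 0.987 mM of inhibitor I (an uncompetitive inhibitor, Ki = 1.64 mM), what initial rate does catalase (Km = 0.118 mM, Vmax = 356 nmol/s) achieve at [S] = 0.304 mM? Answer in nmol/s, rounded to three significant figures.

α = 1 + [I]/Ki = 1 + 0.987/1.64 = 1.602.
For an uncompetitive inhibitor, both parameters are divided by α, giving Vmax/α and Km/α: Km,app = 0.0737 mM, Vmax,app = 222 nmol/s.
v = Vmax,app·[S]/(Km,app + [S]) = 222 × 0.304/(0.0737 + 0.304) = 179 nmol/s.

179 nmol/s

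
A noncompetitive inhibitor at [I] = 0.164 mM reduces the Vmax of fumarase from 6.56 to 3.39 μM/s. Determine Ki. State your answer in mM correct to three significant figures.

Noncompetitive: Vmax,app = Vmax/α with α = 1 + [I]/Ki.
α = Vmax/Vmax,app = 6.56/3.39 = 1.935.
Ki = [I]/(α − 1) = 0.164/0.9351 = 0.175 mM.

0.175 mM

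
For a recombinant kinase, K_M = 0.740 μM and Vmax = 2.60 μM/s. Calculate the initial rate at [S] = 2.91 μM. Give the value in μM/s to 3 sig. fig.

2.07 μM/s

[S]/(Km+[S]) = 2.91/3.650 = 0.7973, the fractional saturation.
v = 0.7973 × Vmax = 0.7973 × 2.60 = 2.07 μM/s.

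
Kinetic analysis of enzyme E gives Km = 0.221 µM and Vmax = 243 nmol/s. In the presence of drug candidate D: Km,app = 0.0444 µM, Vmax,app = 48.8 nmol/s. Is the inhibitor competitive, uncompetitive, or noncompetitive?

Both Km and Vmax decrease by the same factor (~4.98-fold) — characteristic of uncompetitive inhibition.

uncompetitive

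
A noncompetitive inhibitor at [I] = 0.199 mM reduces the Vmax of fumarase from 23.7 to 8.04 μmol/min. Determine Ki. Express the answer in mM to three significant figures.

0.102 mM

Noncompetitive: Vmax,app = Vmax/α with α = 1 + [I]/Ki.
α = Vmax/Vmax,app = 23.7/8.04 = 2.948.
Ki = [I]/(α − 1) = 0.199/1.948 = 0.102 mM.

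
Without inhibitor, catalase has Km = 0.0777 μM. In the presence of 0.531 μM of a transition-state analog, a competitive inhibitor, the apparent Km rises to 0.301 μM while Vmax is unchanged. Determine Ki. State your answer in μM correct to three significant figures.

0.185 μM

Competitive: Km,app = α·Km with α = 1 + [I]/Ki.
α = Km,app/Km = 0.301/0.0777 = 3.874.
Since α = 1 + [I]/Ki, [I]/Ki = 3.874 − 1 = 2.874 and Ki = 0.531/2.874 = 0.185 μM.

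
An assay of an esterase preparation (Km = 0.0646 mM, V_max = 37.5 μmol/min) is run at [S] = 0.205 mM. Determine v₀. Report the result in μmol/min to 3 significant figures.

28.5 μmol/min

[S]/(Km+[S]) = 0.205/0.2696 = 0.7604, the fractional saturation.
v = 0.7604 × Vmax = 0.7604 × 37.5 = 28.5 μmol/min.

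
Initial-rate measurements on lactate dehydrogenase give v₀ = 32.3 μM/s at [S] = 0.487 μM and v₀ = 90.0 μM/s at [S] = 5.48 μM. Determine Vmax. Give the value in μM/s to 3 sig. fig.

109 μM/s

In reciprocal form, 1/v = (Km/Vmax)·(1/[S]) + 1/Vmax. The two points give (1/[S], 1/v) = (2.053, 0.03096) and (0.1825, 0.01111).
Slope = (0.03096 − 0.01111)/(2.053 − 0.1825) = 0.01061; intercept = 0.03096 − 0.01061×2.053 = 0.009175.
Vmax = 1/intercept = 109 μM/s; Km = slope × Vmax = 0.01061 × 109 = 1.16 μM.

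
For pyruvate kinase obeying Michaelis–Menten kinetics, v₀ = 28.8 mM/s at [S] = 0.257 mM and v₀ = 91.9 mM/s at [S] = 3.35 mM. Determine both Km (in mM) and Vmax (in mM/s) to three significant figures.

In reciprocal form, 1/v = (Km/Vmax)·(1/[S]) + 1/Vmax. The two points give (1/[S], 1/v) = (3.891, 0.03472) and (0.2985, 0.01088).
Slope = (0.03472 − 0.01088)/(3.891 − 0.2985) = 0.006636; intercept = 0.03472 − 0.006636×3.891 = 0.008900.
Vmax = 1/intercept = 112 mM/s; Km = slope × Vmax = 0.006636 × 112 = 0.746 mM.

Km = 0.746 mM; Vmax = 112 mM/s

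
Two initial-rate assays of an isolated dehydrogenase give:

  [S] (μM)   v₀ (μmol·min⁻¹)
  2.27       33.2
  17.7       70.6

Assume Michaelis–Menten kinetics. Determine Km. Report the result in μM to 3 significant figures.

3.52 μM

In reciprocal form, 1/v = (Km/Vmax)·(1/[S]) + 1/Vmax. The two points give (1/[S], 1/v) = (0.4405, 0.03012) and (0.05650, 0.01416).
Slope = (0.03012 − 0.01416)/(0.4405 − 0.05650) = 0.04155; intercept = 0.03012 − 0.04155×0.4405 = 0.01182.
Vmax = 1/intercept = 84.6 μmol·min⁻¹; Km = slope × Vmax = 0.04155 × 84.6 = 3.52 μM.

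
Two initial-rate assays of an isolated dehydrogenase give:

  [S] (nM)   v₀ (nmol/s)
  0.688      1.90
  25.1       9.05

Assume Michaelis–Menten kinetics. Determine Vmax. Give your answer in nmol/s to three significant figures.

In reciprocal form, 1/v = (Km/Vmax)·(1/[S]) + 1/Vmax. The two points give (1/[S], 1/v) = (1.453, 0.5263) and (0.03984, 0.1105).
Slope = (0.5263 − 0.1105)/(1.453 − 0.03984) = 0.2941; intercept = 0.5263 − 0.2941×1.453 = 0.09878.
Vmax = 1/intercept = 10.1 nmol/s; Km = slope × Vmax = 0.2941 × 10.1 = 2.98 nM.

10.1 nmol/s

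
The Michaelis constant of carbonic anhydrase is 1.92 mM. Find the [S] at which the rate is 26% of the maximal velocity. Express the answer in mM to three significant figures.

v/Vmax = [S]/(Km+[S]) = 0.26, so [S] = Km·0.26/(1 − 0.26) = 1.92 × 0.3514.
[S] = 0.675 mM.

0.675 mM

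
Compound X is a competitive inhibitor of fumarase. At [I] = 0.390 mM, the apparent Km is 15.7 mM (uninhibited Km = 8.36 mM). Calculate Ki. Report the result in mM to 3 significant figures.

0.444 mM

Competitive: Km,app = α·Km with α = 1 + [I]/Ki.
α = Km,app/Km = 15.7/8.36 = 1.878.
Since α = 1 + [I]/Ki, [I]/Ki = 1.878 − 1 = 0.8780 and Ki = 0.390/0.8780 = 0.444 mM.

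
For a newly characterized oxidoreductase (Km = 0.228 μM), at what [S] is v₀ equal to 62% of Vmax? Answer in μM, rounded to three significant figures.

v/Vmax = [S]/(Km+[S]) = 0.62, so [S] = Km·0.62/(1 − 0.62) = 0.228 × 1.632.
[S] = 0.372 μM.

0.372 μM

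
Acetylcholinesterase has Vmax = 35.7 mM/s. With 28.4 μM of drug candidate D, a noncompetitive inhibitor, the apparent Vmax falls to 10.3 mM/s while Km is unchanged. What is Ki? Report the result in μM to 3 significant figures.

11.5 μM

Noncompetitive: Vmax,app = Vmax/α with α = 1 + [I]/Ki.
α = Vmax/Vmax,app = 35.7/10.3 = 3.466.
Since α = 1 + [I]/Ki, [I]/Ki = 3.466 − 1 = 2.466 and Ki = 28.4/2.466 = 11.5 μM.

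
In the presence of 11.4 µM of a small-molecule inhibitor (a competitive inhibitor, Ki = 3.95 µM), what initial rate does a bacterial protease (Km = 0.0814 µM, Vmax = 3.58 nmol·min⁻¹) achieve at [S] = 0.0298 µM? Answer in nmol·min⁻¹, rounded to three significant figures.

0.308 nmol·min⁻¹

α = 1 + [I]/Ki = 1 + 11.4/3.95 = 3.886.
For a competitive inhibitor, Vmax is unchanged and the apparent Km becomes α·Km: Km,app = 0.316 µM, Vmax,app = 3.58 nmol·min⁻¹.
v = Vmax,app·[S]/(Km,app + [S]) = 3.58 × 0.0298/(0.316 + 0.0298) = 0.308 nmol·min⁻¹.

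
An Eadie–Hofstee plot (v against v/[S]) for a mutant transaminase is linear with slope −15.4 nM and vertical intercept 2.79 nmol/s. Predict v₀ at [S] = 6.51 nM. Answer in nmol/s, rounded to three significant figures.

0.829 nmol/s

In the Eadie–Hofstee form v = Vmax − Km·(v/[S]), the slope is −Km and the intercept is Vmax, so Km = 15.4 nM and Vmax = 2.79 nmol/s.
v = 2.79 × 6.51/(15.4 + 6.51) = 0.829 nmol/s.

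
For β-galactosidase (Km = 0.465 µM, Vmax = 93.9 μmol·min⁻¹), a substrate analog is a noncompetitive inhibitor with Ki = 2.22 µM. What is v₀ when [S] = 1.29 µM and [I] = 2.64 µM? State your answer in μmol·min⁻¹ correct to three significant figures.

With α = 1 + [I]/Ki = 1 + 2.64/2.22 = 2.189, the noncompetitive rate law is v = (Vmax/α)·[S] / (Km + [S]).
v = (93.9/2.189)×1.29 / (0.465 + 1.29) = 55.33/1.755 = 31.5 μmol·min⁻¹.

31.5 μmol·min⁻¹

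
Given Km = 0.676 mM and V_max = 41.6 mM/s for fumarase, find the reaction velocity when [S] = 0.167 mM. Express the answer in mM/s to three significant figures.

8.24 mM/s

[S]/(Km+[S]) = 0.167/0.8430 = 0.1981, the fractional saturation.
v = 0.1981 × Vmax = 0.1981 × 41.6 = 8.24 mM/s.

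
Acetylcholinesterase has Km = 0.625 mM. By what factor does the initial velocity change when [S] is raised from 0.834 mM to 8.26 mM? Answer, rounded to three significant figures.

1.63

The fractional saturations are [S]/(Km+[S]) = 0.834/1.459 = 0.5716 and 8.26/8.885 = 0.9297.
v₂/v₁ is just their ratio: 0.9297/0.5716 = 1.63.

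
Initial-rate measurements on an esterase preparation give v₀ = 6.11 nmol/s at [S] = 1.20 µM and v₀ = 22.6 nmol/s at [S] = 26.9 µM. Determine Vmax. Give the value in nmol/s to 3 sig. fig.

25.9 nmol/s

In reciprocal form, 1/v = (Km/Vmax)·(1/[S]) + 1/Vmax. The two points give (1/[S], 1/v) = (0.8333, 0.1637) and (0.03717, 0.04425).
Slope = (0.1637 − 0.04425)/(0.8333 − 0.03717) = 0.1500; intercept = 0.1637 − 0.1500×0.8333 = 0.03867.
Vmax = 1/intercept = 25.9 nmol/s; Km = slope × Vmax = 0.1500 × 25.9 = 3.88 µM.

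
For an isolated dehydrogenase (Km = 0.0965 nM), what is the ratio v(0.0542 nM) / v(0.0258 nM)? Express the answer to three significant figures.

The fractional saturations are [S]/(Km+[S]) = 0.0258/0.1223 = 0.2110 and 0.0542/0.1507 = 0.3597.
v₂/v₁ is just their ratio: 0.3597/0.2110 = 1.70.

1.70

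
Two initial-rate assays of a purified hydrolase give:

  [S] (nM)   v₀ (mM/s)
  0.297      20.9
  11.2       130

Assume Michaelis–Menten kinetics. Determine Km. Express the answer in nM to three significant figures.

In reciprocal form, 1/v = (Km/Vmax)·(1/[S]) + 1/Vmax. The two points give (1/[S], 1/v) = (3.367, 0.04785) and (0.08929, 0.007692).
Slope = (0.04785 − 0.007692)/(3.367 − 0.08929) = 0.01225; intercept = 0.04785 − 0.01225×3.367 = 0.006598.
Vmax = 1/intercept = 152 mM/s; Km = slope × Vmax = 0.01225 × 152 = 1.86 nM.

1.86 nM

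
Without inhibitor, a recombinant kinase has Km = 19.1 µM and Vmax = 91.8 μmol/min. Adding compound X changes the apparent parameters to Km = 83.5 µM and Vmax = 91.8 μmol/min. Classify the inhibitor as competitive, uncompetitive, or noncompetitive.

competitive

Km increases (19.1 → 83.5 µM) while Vmax is unchanged — the hallmark of competitive inhibition.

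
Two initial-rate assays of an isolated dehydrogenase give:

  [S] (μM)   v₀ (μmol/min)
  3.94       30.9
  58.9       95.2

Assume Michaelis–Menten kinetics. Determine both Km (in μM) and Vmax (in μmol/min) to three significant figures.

Km = 10.3 μM; Vmax = 112 μmol/min

In reciprocal form, 1/v = (Km/Vmax)·(1/[S]) + 1/Vmax. The two points give (1/[S], 1/v) = (0.2538, 0.03236) and (0.01698, 0.01050).
Slope = (0.03236 − 0.01050)/(0.2538 − 0.01698) = 0.09230; intercept = 0.03236 − 0.09230×0.2538 = 0.008937.
Vmax = 1/intercept = 112 μmol/min; Km = slope × Vmax = 0.09230 × 112 = 10.3 μM.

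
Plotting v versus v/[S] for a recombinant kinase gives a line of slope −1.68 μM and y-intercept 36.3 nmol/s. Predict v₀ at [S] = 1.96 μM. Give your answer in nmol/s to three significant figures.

19.5 nmol/s

In the Eadie–Hofstee form v = Vmax − Km·(v/[S]), the slope is −Km and the intercept is Vmax, so Km = 1.68 μM and Vmax = 36.3 nmol/s.
v = 36.3 × 1.96/(1.68 + 1.96) = 19.5 nmol/s.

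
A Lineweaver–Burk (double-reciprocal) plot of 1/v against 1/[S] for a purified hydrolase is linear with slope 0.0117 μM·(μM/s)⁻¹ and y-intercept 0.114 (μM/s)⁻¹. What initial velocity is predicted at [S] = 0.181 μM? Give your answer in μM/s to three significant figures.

The y-intercept is 1/Vmax, so Vmax = 1/0.114 = 8.77 μM/s.
The slope is Km/Vmax, so Km = 0.0117 × 8.77 = 0.103 μM.
Then v = 8.77 × 0.181/(0.103 + 0.181) = 5.60 μM/s.

5.60 μM/s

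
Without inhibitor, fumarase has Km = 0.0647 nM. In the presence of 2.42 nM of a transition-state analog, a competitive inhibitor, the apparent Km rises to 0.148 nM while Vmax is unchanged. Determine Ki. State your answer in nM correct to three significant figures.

Competitive: Km,app = α·Km with α = 1 + [I]/Ki.
α = Km,app/Km = 0.148/0.0647 = 2.287.
Since α = 1 + [I]/Ki, [I]/Ki = 2.287 − 1 = 1.287 and Ki = 2.42/1.287 = 1.88 nM.

1.88 nM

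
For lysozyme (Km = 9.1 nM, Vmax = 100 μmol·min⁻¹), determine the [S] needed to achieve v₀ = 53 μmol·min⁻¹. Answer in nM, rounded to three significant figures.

10.3 nM

The required fractional saturation is v/Vmax = 53/100 = 0.5300.
Then [S]/(Km+[S]) = 0.5300 ⇒ [S] = 9.1 × 0.5300/(1 − 0.5300) = 10.3 nM.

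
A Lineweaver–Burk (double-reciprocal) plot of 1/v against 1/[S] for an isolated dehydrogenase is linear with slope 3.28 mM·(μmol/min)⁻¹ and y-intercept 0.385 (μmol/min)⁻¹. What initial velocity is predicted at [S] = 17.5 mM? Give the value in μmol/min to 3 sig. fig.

1.75 μmol/min

The y-intercept is 1/Vmax, so Vmax = 1/0.385 = 2.60 μmol/min.
The slope is Km/Vmax, so Km = 3.28 × 2.60 = 8.52 mM.
Then v = 2.60 × 17.5/(8.52 + 17.5) = 1.75 μmol/min.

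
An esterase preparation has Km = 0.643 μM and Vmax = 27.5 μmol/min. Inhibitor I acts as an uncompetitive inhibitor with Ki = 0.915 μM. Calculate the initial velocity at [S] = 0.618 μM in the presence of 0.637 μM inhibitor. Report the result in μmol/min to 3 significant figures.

With α = 1 + [I]/Ki = 1 + 0.637/0.915 = 1.696, the uncompetitive rate law is v = (Vmax/α)·[S] / (Km/α + [S]).
v = (27.5/1.696)×0.618 / (0.643/1.696 + 0.618) = 10.02/0.9971 = 10.0 μmol/min.

10.0 μmol/min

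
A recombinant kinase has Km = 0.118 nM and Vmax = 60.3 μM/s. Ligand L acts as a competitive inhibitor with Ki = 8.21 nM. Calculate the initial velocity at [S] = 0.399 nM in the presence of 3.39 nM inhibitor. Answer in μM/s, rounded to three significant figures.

α = 1 + [I]/Ki = 1 + 3.39/8.21 = 1.413.
For a competitive inhibitor, Vmax is unchanged and the apparent Km becomes α·Km: Km,app = 0.167 nM, Vmax,app = 60.3 μM/s.
v = Vmax,app·[S]/(Km,app + [S]) = 60.3 × 0.399/(0.167 + 0.399) = 42.5 μM/s.

42.5 μM/s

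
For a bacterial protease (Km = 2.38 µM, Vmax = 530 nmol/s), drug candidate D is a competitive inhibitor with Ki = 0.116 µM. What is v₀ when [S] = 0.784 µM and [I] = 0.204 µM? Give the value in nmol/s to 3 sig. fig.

56.5 nmol/s

α = 1 + [I]/Ki = 1 + 0.204/0.116 = 2.759.
For a competitive inhibitor, Vmax is unchanged and the apparent Km becomes α·Km: Km,app = 6.57 µM, Vmax,app = 530 nmol/s.
v = Vmax,app·[S]/(Km,app + [S]) = 530 × 0.784/(6.57 + 0.784) = 56.5 nmol/s.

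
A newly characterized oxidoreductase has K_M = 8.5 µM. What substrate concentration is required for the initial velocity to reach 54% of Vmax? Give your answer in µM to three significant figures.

v/Vmax = [S]/(Km+[S]) = 0.54, so [S] = Km·0.54/(1 − 0.54) = 8.5 × 1.174.
[S] = 9.98 µM.

9.98 µM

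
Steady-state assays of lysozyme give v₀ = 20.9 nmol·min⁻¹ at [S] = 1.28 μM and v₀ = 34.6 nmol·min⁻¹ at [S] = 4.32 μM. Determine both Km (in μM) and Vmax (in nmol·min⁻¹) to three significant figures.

Km = 1.65 μM; Vmax = 47.8 nmol·min⁻¹

In reciprocal form, 1/v = (Km/Vmax)·(1/[S]) + 1/Vmax. The two points give (1/[S], 1/v) = (0.7812, 0.04785) and (0.2315, 0.02890).
Slope = (0.04785 − 0.02890)/(0.7812 − 0.2315) = 0.03446; intercept = 0.04785 − 0.03446×0.7812 = 0.02092.
Vmax = 1/intercept = 47.8 nmol·min⁻¹; Km = slope × Vmax = 0.03446 × 47.8 = 1.65 μM.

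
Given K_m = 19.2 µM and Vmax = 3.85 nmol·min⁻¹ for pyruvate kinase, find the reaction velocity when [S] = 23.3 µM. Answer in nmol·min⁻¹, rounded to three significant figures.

2.11 nmol·min⁻¹

[S]/(Km+[S]) = 23.3/42.50 = 0.5482, the fractional saturation.
v = 0.5482 × Vmax = 0.5482 × 3.85 = 2.11 nmol·min⁻¹.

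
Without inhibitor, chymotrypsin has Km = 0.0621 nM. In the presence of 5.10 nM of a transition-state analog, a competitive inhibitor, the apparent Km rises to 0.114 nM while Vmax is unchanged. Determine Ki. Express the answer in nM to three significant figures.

Competitive: Km,app = α·Km with α = 1 + [I]/Ki.
α = Km,app/Km = 0.114/0.0621 = 1.836.
Ki = [I]/(α − 1) = 5.10/0.8357 = 6.10 nM.

6.10 nM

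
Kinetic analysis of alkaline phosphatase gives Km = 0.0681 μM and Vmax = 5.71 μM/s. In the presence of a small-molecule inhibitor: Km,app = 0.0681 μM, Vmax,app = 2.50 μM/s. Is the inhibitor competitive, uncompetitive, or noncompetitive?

noncompetitive

Vmax decreases (5.71 → 2.50 μM/s) while Km is unchanged — pure noncompetitive inhibition.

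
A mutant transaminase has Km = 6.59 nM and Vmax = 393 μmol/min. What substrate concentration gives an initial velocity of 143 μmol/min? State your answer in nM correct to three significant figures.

The required fractional saturation is v/Vmax = 143/393 = 0.3639.
Then [S]/(Km+[S]) = 0.3639 ⇒ [S] = 6.59 × 0.3639/(1 − 0.3639) = 3.77 nM.

3.77 nM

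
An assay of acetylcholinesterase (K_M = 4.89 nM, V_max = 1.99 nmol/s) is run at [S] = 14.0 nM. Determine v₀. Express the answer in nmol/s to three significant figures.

v = Vmax·[S]/(Km + [S]) = 1.99 × 14.0 / (4.89 + 14.0)
  = 27.86 / 18.89 = 1.47 nmol/s.

1.47 nmol/s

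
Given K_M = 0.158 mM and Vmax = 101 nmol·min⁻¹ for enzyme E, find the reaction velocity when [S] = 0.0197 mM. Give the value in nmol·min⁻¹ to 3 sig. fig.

v = Vmax·[S]/(Km + [S]) = 101 × 0.0197 / (0.158 + 0.0197)
  = 1.990 / 0.1777 = 11.2 nmol·min⁻¹.

11.2 nmol·min⁻¹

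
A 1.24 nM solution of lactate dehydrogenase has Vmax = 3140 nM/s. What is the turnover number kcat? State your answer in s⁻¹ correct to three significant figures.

kcat = Vmax/[E]total = 3140 nM/s / 1.24 nM = 2530 s⁻¹.

2530 s⁻¹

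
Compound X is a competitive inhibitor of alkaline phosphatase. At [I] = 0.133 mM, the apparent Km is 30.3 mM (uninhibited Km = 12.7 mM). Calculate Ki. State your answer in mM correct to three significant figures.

Competitive: Km,app = α·Km with α = 1 + [I]/Ki.
α = Km,app/Km = 30.3/12.7 = 2.386.
Since α = 1 + [I]/Ki, [I]/Ki = 2.386 − 1 = 1.386 and Ki = 0.133/1.386 = 0.0960 mM.

0.0960 mM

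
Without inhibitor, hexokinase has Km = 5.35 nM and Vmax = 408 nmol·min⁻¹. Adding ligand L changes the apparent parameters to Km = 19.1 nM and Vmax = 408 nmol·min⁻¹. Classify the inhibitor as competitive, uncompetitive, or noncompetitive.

Km increases (5.35 → 19.1 nM) while Vmax is unchanged — the hallmark of competitive inhibition.

competitive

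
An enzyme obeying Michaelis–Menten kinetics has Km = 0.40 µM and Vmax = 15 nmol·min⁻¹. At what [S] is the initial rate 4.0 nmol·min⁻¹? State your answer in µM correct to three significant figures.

Rearranging v = Vmax[S]/(Km+[S]) gives [S] = Km·v/(Vmax − v).
[S] = 0.40 × 4.0 / (15 − 4.0) = 1.600/11.00 = 0.145 µM.

0.145 µM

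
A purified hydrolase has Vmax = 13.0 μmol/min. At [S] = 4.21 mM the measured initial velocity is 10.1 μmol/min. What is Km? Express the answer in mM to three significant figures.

From v = Vmax[S]/(Km+[S]), Km = [S](Vmax − v)/v.
Km = 4.21 × (13.0 − 10.1) / 10.1 = 12.21/10.1 = 1.21 mM.

1.21 mM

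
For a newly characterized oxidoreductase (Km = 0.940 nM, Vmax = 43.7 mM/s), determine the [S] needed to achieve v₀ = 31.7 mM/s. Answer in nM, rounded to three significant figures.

Rearranging v = Vmax[S]/(Km+[S]) gives [S] = Km·v/(Vmax − v).
[S] = 0.940 × 31.7 / (43.7 − 31.7) = 29.80/12.00 = 2.48 nM.

2.48 nM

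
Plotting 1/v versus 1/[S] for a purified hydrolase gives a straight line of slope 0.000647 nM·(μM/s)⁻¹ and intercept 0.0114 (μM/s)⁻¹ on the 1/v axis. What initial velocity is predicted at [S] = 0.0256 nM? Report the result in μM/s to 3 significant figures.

The y-intercept is 1/Vmax, so Vmax = 1/0.0114 = 87.7 μM/s.
The slope is Km/Vmax, so Km = 0.000647 × 87.7 = 0.0568 nM.
Then v = 87.7 × 0.0256/(0.0568 + 0.0256) = 27.3 μM/s.

27.3 μM/s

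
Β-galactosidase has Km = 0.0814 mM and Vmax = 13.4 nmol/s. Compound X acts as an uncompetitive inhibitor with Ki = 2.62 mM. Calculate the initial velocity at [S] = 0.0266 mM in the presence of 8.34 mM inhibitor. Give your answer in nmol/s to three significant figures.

1.85 nmol/s

With α = 1 + [I]/Ki = 1 + 8.34/2.62 = 4.183, the uncompetitive rate law is v = (Vmax/α)·[S] / (Km/α + [S]).
v = (13.4/4.183)×0.0266 / (0.0814/4.183 + 0.0266) = 0.08521/0.04606 = 1.85 nmol/s.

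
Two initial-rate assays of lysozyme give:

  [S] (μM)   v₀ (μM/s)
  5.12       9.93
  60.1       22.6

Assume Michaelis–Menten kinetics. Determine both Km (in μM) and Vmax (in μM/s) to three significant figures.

Km = 8.10 μM; Vmax = 25.6 μM/s

In reciprocal form, 1/v = (Km/Vmax)·(1/[S]) + 1/Vmax. The two points give (1/[S], 1/v) = (0.1953, 0.1007) and (0.01664, 0.04425).
Slope = (0.1007 − 0.04425)/(0.1953 − 0.01664) = 0.3160; intercept = 0.1007 − 0.3160×0.1953 = 0.03899.
Vmax = 1/intercept = 25.6 μM/s; Km = slope × Vmax = 0.3160 × 25.6 = 8.10 μM.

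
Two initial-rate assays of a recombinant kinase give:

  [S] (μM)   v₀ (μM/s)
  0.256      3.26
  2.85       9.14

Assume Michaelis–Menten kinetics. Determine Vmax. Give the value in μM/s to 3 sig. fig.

11.1 μM/s

In reciprocal form, 1/v = (Km/Vmax)·(1/[S]) + 1/Vmax. The two points give (1/[S], 1/v) = (3.906, 0.3067) and (0.3509, 0.1094).
Slope = (0.3067 − 0.1094)/(3.906 − 0.3509) = 0.05550; intercept = 0.3067 − 0.05550×3.906 = 0.08993.
Vmax = 1/intercept = 11.1 μM/s; Km = slope × Vmax = 0.05550 × 11.1 = 0.617 μM.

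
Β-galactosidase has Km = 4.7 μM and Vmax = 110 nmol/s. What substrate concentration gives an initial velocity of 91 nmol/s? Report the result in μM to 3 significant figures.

The required fractional saturation is v/Vmax = 91/110 = 0.8273.
Then [S]/(Km+[S]) = 0.8273 ⇒ [S] = 4.7 × 0.8273/(1 − 0.8273) = 22.5 μM.

22.5 μM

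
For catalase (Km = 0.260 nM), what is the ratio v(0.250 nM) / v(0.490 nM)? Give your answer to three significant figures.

0.750

Since Vmax cancels, v₂/v₁ = [S]₂(Km+[S]₁) / [S]₁(Km+[S]₂).
= 0.250×(0.260+0.490) / (0.490×(0.260+0.250)) = 0.1875/0.2499 = 0.750.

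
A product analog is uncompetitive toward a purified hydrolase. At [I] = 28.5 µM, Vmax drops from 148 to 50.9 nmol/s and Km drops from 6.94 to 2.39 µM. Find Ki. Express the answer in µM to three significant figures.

14.9 µM

Uncompetitive: Vmax,app = Vmax/α (and Km,app = Km/α) with α = 1 + [I]/Ki.
α = Vmax/Vmax,app = 148/50.9 = 2.908.
Ki = [I]/(α − 1) = 28.5/1.908 = 14.9 µM.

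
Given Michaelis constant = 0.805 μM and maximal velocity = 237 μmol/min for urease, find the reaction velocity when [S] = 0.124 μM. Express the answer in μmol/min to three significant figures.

31.6 μmol/min

[S]/(Km+[S]) = 0.124/0.9290 = 0.1335, the fractional saturation.
v = 0.1335 × Vmax = 0.1335 × 237 = 31.6 μmol/min.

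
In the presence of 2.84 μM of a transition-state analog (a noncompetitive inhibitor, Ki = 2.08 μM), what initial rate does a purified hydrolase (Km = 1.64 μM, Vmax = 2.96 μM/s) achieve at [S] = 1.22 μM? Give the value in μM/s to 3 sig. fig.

α = 1 + [I]/Ki = 1 + 2.84/2.08 = 2.365.
For a noncompetitive inhibitor, Vmax is reduced to Vmax/α while Km is unchanged: Km,app = 1.64 μM, Vmax,app = 1.25 μM/s.
v = Vmax,app·[S]/(Km,app + [S]) = 1.25 × 1.22/(1.64 + 1.22) = 0.534 μM/s.

0.534 μM/s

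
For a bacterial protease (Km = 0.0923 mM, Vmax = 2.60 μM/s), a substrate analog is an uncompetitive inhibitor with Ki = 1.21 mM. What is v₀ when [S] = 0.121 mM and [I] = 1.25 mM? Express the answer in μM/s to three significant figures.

With α = 1 + [I]/Ki = 1 + 1.25/1.21 = 2.033, the uncompetitive rate law is v = (Vmax/α)·[S] / (Km/α + [S]).
v = (2.60/2.033)×0.121 / (0.0923/2.033 + 0.121) = 0.1547/0.1664 = 0.930 μM/s.

0.930 μM/s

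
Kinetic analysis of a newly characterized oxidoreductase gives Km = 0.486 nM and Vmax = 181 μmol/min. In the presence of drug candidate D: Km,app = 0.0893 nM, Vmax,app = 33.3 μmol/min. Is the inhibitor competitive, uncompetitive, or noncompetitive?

uncompetitive

Both Km and Vmax decrease by the same factor (~5.44-fold) — characteristic of uncompetitive inhibition.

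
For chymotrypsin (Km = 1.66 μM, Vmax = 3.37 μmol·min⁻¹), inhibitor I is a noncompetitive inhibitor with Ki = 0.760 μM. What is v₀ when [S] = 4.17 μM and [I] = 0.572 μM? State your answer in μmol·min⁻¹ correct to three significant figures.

1.38 μmol·min⁻¹

With α = 1 + [I]/Ki = 1 + 0.572/0.760 = 1.753, the noncompetitive rate law is v = (Vmax/α)·[S] / (Km + [S]).
v = (3.37/1.753)×4.17 / (1.66 + 4.17) = 8.018/5.830 = 1.38 μmol·min⁻¹.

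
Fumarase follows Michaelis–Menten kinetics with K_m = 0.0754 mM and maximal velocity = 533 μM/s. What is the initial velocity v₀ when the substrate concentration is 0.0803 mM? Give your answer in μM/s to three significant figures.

275 μM/s

[S]/(Km+[S]) = 0.0803/0.1557 = 0.5157, the fractional saturation.
v = 0.5157 × Vmax = 0.5157 × 533 = 275 μM/s.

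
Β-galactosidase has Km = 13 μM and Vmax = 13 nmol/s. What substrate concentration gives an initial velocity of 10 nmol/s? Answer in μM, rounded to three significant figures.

The required fractional saturation is v/Vmax = 10/13 = 0.7692.
Then [S]/(Km+[S]) = 0.7692 ⇒ [S] = 13 × 0.7692/(1 − 0.7692) = 43.3 μM.

43.3 μM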